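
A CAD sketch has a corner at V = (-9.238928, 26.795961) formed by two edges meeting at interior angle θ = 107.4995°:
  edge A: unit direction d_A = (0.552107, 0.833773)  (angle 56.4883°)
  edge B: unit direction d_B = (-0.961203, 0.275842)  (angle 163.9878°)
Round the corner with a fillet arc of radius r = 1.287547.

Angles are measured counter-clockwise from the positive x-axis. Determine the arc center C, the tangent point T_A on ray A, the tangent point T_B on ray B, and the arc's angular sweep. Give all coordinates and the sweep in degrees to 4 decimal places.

bisector direction at 110.2381° = (-0.345921,0.938264)
center distance |VC| = r/sin(θ/2) = 1.287547/sin(53.7497°) = 1.596577
C = V + |VC|·bis = (-9.7912,28.2940)
T_A = V + ((C−V)·d_A)·d_A = V + 0.9441·d_A = (-8.7177,27.5831)
T_B = V + ((C−V)·d_B)·d_B = V + 0.9441·d_B = (-10.1464,27.0564)
sweep = 180° − θ = 72.5005°

center=(-9.7912,28.2940) T_A=(-8.7177,27.5831) T_B=(-10.1464,27.0564) sweep=72.5005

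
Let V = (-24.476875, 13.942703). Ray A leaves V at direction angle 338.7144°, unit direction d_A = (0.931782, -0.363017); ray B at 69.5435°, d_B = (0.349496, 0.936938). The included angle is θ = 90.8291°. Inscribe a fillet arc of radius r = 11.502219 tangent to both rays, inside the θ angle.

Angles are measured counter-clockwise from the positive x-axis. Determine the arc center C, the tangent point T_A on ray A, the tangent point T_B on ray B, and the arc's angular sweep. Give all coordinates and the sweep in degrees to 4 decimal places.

center=(-9.7378,20.5448) T_A=(-13.9133,9.8272) T_B=(-20.5146,24.5647) sweep=89.1709

bisector direction at 24.1289° = (0.912628,0.408792)
center distance |VC| = r/sin(θ/2) = 11.502219/sin(45.4145°) = 16.150167
C = V + |VC|·bis = (-9.7378,20.5448)
T_A = V + ((C−V)·d_A)·d_A = V + 11.3370·d_A = (-13.9133,9.8272)
T_B = V + ((C−V)·d_B)·d_B = V + 11.3370·d_B = (-20.5146,24.5647)
sweep = 180° − θ = 89.1709°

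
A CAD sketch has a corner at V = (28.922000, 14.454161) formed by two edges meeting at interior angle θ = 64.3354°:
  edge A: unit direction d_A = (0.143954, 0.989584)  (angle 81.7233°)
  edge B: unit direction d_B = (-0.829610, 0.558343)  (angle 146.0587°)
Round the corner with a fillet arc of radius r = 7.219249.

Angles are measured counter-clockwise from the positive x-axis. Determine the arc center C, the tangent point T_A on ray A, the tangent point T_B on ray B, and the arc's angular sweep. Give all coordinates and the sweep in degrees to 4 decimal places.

bisector direction at 113.8910° = (-0.404998,0.914318)
center distance |VC| = r/sin(θ/2) = 7.219249/sin(32.1677°) = 13.559843
C = V + |VC|·bis = (23.4303,26.8522)
T_A = V + ((C−V)·d_A)·d_A = V + 11.4783·d_A = (30.5743,25.8129)
T_B = V + ((C−V)·d_B)·d_B = V + 11.4783·d_B = (19.3995,20.8630)
sweep = 180° − θ = 115.6646°

center=(23.4303,26.8522) T_A=(30.5743,25.8129) T_B=(19.3995,20.8630) sweep=115.6646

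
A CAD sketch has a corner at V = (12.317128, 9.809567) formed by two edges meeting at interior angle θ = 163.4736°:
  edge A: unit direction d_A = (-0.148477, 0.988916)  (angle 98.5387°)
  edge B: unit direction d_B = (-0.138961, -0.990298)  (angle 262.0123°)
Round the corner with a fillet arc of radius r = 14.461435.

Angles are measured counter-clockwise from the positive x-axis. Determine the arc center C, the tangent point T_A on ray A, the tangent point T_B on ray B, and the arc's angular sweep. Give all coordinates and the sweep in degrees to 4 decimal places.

bisector direction at 180.2755° = (-0.999988,-0.004808)
center distance |VC| = r/sin(θ/2) = 14.461435/sin(81.7368°) = 14.613144
C = V + |VC|·bis = (-2.2958,9.7393)
T_A = V + ((C−V)·d_A)·d_A = V + 2.1002·d_A = (12.0053,11.8865)
T_B = V + ((C−V)·d_B)·d_B = V + 2.1002·d_B = (12.0253,7.7297)
sweep = 180° − θ = 16.5264°

center=(-2.2958,9.7393) T_A=(12.0053,11.8865) T_B=(12.0253,7.7297) sweep=16.5264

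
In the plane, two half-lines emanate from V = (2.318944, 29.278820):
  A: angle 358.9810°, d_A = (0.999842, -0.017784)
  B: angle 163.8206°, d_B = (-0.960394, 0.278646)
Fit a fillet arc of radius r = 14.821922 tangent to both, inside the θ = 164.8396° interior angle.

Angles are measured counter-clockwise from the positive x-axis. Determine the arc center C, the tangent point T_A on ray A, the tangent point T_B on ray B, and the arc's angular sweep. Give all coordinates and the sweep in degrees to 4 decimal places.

center=(4.5547,44.0633) T_A=(4.2911,29.2437) T_B=(0.4246,29.8284) sweep=15.1604

bisector direction at 81.4008° = (0.149522,0.988758)
center distance |VC| = r/sin(θ/2) = 14.821922/sin(82.4198°) = 14.952590
C = V + |VC|·bis = (4.5547,44.0633)
T_A = V + ((C−V)·d_A)·d_A = V + 1.9725·d_A = (4.2911,29.2437)
T_B = V + ((C−V)·d_B)·d_B = V + 1.9725·d_B = (0.4246,29.8284)
sweep = 180° − θ = 15.1604°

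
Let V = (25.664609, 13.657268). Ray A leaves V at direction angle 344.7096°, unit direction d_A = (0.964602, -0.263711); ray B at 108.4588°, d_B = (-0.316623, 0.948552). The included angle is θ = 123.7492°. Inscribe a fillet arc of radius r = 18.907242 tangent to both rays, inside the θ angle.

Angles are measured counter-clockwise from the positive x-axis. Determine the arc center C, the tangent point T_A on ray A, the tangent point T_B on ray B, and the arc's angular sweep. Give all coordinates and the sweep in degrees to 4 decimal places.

center=(40.3992,29.2301) T_A=(35.4132,10.9921) T_B=(22.4647,23.2436) sweep=56.2508

bisector direction at 46.5842° = (0.687288,0.726385)
center distance |VC| = r/sin(θ/2) = 18.907242/sin(61.8746°) = 21.438776
C = V + |VC|·bis = (40.3992,29.2301)
T_A = V + ((C−V)·d_A)·d_A = V + 10.1063·d_A = (35.4132,10.9921)
T_B = V + ((C−V)·d_B)·d_B = V + 10.1063·d_B = (22.4647,23.2436)
sweep = 180° − θ = 56.2508°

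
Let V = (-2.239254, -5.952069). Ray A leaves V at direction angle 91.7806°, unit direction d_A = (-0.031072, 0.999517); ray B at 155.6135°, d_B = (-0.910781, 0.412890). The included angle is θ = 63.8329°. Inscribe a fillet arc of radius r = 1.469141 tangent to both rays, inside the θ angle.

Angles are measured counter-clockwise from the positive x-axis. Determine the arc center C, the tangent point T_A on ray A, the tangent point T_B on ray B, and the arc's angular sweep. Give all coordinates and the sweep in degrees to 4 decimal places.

center=(-3.7810,-3.6401) T_A=(-2.3125,-3.5944) T_B=(-4.3876,-4.9782) sweep=116.1671

bisector direction at 123.6971° = (-0.554802,0.831983)
center distance |VC| = r/sin(θ/2) = 1.469141/sin(31.9165°) = 2.778874
C = V + |VC|·bis = (-3.7810,-3.6401)
T_A = V + ((C−V)·d_A)·d_A = V + 2.3588·d_A = (-2.3125,-3.5944)
T_B = V + ((C−V)·d_B)·d_B = V + 2.3588·d_B = (-4.3876,-4.9782)
sweep = 180° − θ = 116.1671°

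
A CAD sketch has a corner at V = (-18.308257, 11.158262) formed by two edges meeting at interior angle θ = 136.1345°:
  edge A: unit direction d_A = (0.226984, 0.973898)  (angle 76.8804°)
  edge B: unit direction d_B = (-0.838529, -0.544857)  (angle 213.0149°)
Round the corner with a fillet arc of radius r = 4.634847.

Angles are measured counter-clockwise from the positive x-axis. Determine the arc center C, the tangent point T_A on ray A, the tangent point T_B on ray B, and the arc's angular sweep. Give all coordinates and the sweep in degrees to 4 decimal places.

center=(-22.3985,14.0279) T_A=(-17.8846,12.9758) T_B=(-19.8732,10.1414) sweep=43.8655

bisector direction at 144.9477° = (-0.818628,0.574325)
center distance |VC| = r/sin(θ/2) = 4.634847/sin(68.0673°) = 4.996478
C = V + |VC|·bis = (-22.3985,14.0279)
T_A = V + ((C−V)·d_A)·d_A = V + 1.8663·d_A = (-17.8846,12.9758)
T_B = V + ((C−V)·d_B)·d_B = V + 1.8663·d_B = (-19.8732,10.1414)
sweep = 180° − θ = 43.8655°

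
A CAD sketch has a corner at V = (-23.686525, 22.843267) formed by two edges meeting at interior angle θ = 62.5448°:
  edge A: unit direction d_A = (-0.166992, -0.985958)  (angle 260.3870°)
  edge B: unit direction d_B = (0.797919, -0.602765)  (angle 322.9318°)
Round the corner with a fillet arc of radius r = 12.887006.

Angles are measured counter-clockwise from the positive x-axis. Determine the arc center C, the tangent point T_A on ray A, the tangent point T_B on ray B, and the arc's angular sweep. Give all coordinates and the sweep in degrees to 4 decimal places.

bisector direction at 291.6594° = (0.369088,-0.929394)
center distance |VC| = r/sin(θ/2) = 12.887006/sin(31.2724°) = 24.825315
C = V + |VC|·bis = (-14.5238,-0.2292)
T_A = V + ((C−V)·d_A)·d_A = V + 21.2184·d_A = (-27.2298,1.9228)
T_B = V + ((C−V)·d_B)·d_B = V + 21.2184·d_B = (-6.7560,10.0535)
sweep = 180° − θ = 117.4552°

center=(-14.5238,-0.2292) T_A=(-27.2298,1.9228) T_B=(-6.7560,10.0535) sweep=117.4552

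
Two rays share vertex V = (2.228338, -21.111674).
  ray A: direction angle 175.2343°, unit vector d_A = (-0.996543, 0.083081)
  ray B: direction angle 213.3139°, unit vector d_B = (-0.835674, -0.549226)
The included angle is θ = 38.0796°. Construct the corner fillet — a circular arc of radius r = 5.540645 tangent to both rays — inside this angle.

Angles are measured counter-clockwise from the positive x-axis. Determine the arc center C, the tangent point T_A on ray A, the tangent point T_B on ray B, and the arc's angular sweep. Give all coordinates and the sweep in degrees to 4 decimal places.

bisector direction at 194.2741° = (-0.969127,-0.246561)
center distance |VC| = r/sin(θ/2) = 5.540645/sin(19.0398°) = 16.984128
C = V + |VC|·bis = (-14.2314,-25.2993)
T_A = V + ((C−V)·d_A)·d_A = V + 16.0550·d_A = (-13.7711,-19.7778)
T_B = V + ((C−V)·d_B)·d_B = V + 16.0550·d_B = (-11.1884,-29.9295)
sweep = 180° − θ = 141.9204°

center=(-14.2314,-25.2993) T_A=(-13.7711,-19.7778) T_B=(-11.1884,-29.9295) sweep=141.9204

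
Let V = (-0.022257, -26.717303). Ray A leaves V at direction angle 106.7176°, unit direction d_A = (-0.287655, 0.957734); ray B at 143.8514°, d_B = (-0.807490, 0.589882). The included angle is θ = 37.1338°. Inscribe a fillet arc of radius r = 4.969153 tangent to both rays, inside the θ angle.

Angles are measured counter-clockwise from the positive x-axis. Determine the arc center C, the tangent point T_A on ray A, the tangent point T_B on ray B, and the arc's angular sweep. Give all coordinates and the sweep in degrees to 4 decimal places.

bisector direction at 125.2845° = (-0.577637,0.816294)
center distance |VC| = r/sin(θ/2) = 4.969153/sin(18.5669°) = 15.606062
C = V + |VC|·bis = (-9.0369,-13.9782)
T_A = V + ((C−V)·d_A)·d_A = V + 14.7938·d_A = (-4.2778,-12.5488)
T_B = V + ((C−V)·d_B)·d_B = V + 14.7938·d_B = (-11.9681,-17.9907)
sweep = 180° − θ = 142.8662°

center=(-9.0369,-13.9782) T_A=(-4.2778,-12.5488) T_B=(-11.9681,-17.9907) sweep=142.8662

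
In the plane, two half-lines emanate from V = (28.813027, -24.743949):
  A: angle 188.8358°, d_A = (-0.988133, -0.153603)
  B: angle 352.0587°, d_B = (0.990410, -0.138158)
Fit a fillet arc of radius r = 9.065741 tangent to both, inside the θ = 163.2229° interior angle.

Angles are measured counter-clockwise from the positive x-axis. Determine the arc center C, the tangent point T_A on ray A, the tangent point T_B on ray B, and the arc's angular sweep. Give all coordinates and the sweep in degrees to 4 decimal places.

center=(28.8846,-33.9074) T_A=(27.4920,-24.9493) T_B=(30.1371,-24.9286) sweep=16.7771

bisector direction at 270.4473° = (0.007806,-0.999970)
center distance |VC| = r/sin(θ/2) = 9.065741/sin(81.6115°) = 9.163780
C = V + |VC|·bis = (28.8846,-33.9074)
T_A = V + ((C−V)·d_A)·d_A = V + 1.3369·d_A = (27.4920,-24.9493)
T_B = V + ((C−V)·d_B)·d_B = V + 1.3369·d_B = (30.1371,-24.9286)
sweep = 180° − θ = 16.7771°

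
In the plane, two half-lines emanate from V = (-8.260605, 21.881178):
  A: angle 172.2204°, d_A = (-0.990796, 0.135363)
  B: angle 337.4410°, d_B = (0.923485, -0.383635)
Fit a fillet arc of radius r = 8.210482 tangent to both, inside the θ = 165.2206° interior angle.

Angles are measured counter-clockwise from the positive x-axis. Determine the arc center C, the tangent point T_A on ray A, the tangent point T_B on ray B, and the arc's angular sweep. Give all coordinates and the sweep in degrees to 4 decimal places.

center=(-10.4271,13.8904) T_A=(-9.3157,22.0253) T_B=(-7.2772,21.4727) sweep=14.7794

bisector direction at 254.8307° = (-0.261672,-0.965157)
center distance |VC| = r/sin(θ/2) = 8.210482/sin(82.6103°) = 8.279247
C = V + |VC|·bis = (-10.4271,13.8904)
T_A = V + ((C−V)·d_A)·d_A = V + 1.0649·d_A = (-9.3157,22.0253)
T_B = V + ((C−V)·d_B)·d_B = V + 1.0649·d_B = (-7.2772,21.4727)
sweep = 180° − θ = 14.7794°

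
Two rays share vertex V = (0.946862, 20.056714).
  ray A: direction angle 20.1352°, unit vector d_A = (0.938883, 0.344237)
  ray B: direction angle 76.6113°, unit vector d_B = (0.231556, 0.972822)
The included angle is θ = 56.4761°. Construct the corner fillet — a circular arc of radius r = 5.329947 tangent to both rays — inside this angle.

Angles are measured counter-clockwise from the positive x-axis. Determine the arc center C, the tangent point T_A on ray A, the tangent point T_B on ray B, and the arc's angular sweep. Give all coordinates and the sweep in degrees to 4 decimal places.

center=(8.4300,28.4773) T_A=(10.2648,23.4731) T_B=(3.2449,29.7115) sweep=123.5239

bisector direction at 48.3733° = (0.664275,0.747488)
center distance |VC| = r/sin(θ/2) = 5.329947/sin(28.2381°) = 11.265149
C = V + |VC|·bis = (8.4300,28.4773)
T_A = V + ((C−V)·d_A)·d_A = V + 9.9245·d_A = (10.2648,23.4731)
T_B = V + ((C−V)·d_B)·d_B = V + 9.9245·d_B = (3.2449,29.7115)
sweep = 180° − θ = 123.5239°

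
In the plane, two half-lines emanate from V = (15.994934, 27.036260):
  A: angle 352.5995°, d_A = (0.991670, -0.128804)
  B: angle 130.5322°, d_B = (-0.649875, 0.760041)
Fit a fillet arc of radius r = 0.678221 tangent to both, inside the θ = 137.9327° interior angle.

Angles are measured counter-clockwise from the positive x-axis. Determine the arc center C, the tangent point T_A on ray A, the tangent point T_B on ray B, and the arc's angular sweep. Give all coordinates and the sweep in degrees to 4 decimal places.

bisector direction at 61.5659° = (0.476148,0.879365)
center distance |VC| = r/sin(θ/2) = 0.678221/sin(68.9664°) = 0.726637
C = V + |VC|·bis = (16.3409,27.6752)
T_A = V + ((C−V)·d_A)·d_A = V + 0.2608·d_A = (16.2536,27.0027)
T_B = V + ((C−V)·d_B)·d_B = V + 0.2608·d_B = (15.8254,27.2345)
sweep = 180° − θ = 42.0673°

center=(16.3409,27.6752) T_A=(16.2536,27.0027) T_B=(15.8254,27.2345) sweep=42.0673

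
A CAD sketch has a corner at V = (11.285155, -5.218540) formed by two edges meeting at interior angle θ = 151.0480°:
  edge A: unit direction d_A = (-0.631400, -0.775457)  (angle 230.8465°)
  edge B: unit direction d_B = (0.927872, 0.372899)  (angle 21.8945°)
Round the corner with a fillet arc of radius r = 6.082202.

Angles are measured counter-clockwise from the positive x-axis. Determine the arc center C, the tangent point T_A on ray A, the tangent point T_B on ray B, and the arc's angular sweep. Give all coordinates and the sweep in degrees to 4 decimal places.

center=(15.0102,-10.2765) T_A=(10.2937,-6.4362) T_B=(12.7421,-4.6330) sweep=28.9520

bisector direction at 306.3705° = (0.593004,-0.805199)
center distance |VC| = r/sin(θ/2) = 6.082202/sin(75.5240°) = 6.281628
C = V + |VC|·bis = (15.0102,-10.2765)
T_A = V + ((C−V)·d_A)·d_A = V + 1.5702·d_A = (10.2937,-6.4362)
T_B = V + ((C−V)·d_B)·d_B = V + 1.5702·d_B = (12.7421,-4.6330)
sweep = 180° − θ = 28.9520°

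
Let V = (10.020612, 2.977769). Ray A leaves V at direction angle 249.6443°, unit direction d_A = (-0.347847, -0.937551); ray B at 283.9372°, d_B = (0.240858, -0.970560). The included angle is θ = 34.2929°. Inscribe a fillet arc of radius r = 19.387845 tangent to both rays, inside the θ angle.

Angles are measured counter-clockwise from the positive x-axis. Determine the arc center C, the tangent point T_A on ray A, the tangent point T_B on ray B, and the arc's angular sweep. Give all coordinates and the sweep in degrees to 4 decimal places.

bisector direction at 266.7908° = (-0.055983,-0.998432)
center distance |VC| = r/sin(θ/2) = 19.387845/sin(17.1465°) = 65.762728
C = V + |VC|·bis = (6.3390,-62.6818)
T_A = V + ((C−V)·d_A)·d_A = V + 62.8399·d_A = (-11.8381,-55.9378)
T_B = V + ((C−V)·d_B)·d_B = V + 62.8399·d_B = (25.1561,-58.0121)
sweep = 180° − θ = 145.7071°

center=(6.3390,-62.6818) T_A=(-11.8381,-55.9378) T_B=(25.1561,-58.0121) sweep=145.7071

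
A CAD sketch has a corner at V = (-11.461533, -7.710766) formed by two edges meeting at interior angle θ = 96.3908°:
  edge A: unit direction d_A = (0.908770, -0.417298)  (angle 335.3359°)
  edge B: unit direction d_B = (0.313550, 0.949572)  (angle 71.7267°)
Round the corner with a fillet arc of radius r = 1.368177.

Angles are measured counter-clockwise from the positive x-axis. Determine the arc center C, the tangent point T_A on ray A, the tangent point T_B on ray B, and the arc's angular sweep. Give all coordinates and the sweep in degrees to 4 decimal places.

center=(-9.7787,-6.9780) T_A=(-10.3497,-8.2213) T_B=(-11.0779,-6.5490) sweep=83.6092

bisector direction at 23.5313° = (0.916842,0.399250)
center distance |VC| = r/sin(θ/2) = 1.368177/sin(48.1954°) = 1.835438
C = V + |VC|·bis = (-9.7787,-6.9780)
T_A = V + ((C−V)·d_A)·d_A = V + 1.2235·d_A = (-10.3497,-8.2213)
T_B = V + ((C−V)·d_B)·d_B = V + 1.2235·d_B = (-11.0779,-6.5490)
sweep = 180° − θ = 83.6092°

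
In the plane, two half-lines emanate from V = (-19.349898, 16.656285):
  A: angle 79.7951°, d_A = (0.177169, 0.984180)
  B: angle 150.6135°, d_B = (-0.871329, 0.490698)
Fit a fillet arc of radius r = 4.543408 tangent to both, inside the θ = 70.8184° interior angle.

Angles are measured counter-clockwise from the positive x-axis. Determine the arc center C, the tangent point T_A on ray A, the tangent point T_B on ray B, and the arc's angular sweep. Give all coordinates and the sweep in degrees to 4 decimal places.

bisector direction at 115.2043° = (-0.425847,0.904795)
center distance |VC| = r/sin(θ/2) = 4.543408/sin(35.4092°) = 7.841411
C = V + |VC|·bis = (-22.6891,23.7512)
T_A = V + ((C−V)·d_A)·d_A = V + 6.3910·d_A = (-18.2176,22.9462)
T_B = V + ((C−V)·d_B)·d_B = V + 6.3910·d_B = (-24.9186,19.7923)
sweep = 180° − θ = 109.1816°

center=(-22.6891,23.7512) T_A=(-18.2176,22.9462) T_B=(-24.9186,19.7923) sweep=109.1816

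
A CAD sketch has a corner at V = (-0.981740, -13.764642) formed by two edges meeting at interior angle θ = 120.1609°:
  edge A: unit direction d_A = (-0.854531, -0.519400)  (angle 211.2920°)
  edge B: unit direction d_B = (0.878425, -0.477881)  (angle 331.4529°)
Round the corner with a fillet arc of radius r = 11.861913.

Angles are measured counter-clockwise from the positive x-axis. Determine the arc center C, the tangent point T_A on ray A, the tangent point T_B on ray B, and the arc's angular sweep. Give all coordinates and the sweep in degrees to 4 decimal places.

bisector direction at 271.3725° = (0.023951,-0.999713)
center distance |VC| = r/sin(θ/2) = 11.861913/sin(60.0804°) = 13.685876
C = V + |VC|·bis = (-0.6539,-27.4466)
T_A = V + ((C−V)·d_A)·d_A = V + 6.8263·d_A = (-6.8150,-17.3102)
T_B = V + ((C−V)·d_B)·d_B = V + 6.8263·d_B = (5.0146,-17.0268)
sweep = 180° − θ = 59.8391°

center=(-0.6539,-27.4466) T_A=(-6.8150,-17.3102) T_B=(5.0146,-17.0268) sweep=59.8391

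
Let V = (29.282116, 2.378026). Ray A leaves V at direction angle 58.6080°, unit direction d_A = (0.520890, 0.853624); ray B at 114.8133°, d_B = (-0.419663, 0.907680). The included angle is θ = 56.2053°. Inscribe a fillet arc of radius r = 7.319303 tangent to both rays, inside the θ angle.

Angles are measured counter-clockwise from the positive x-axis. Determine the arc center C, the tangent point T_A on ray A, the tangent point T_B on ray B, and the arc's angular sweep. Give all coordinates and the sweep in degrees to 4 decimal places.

bisector direction at 86.7107° = (0.057378,0.998352)
center distance |VC| = r/sin(θ/2) = 7.319303/sin(28.1027°) = 15.538184
C = V + |VC|·bis = (30.1737,17.8906)
T_A = V + ((C−V)·d_A)·d_A = V + 13.7063·d_A = (36.4216,14.0781)
T_B = V + ((C−V)·d_B)·d_B = V + 13.7063·d_B = (23.5301,14.8190)
sweep = 180° − θ = 123.7947°

center=(30.1737,17.8906) T_A=(36.4216,14.0781) T_B=(23.5301,14.8190) sweep=123.7947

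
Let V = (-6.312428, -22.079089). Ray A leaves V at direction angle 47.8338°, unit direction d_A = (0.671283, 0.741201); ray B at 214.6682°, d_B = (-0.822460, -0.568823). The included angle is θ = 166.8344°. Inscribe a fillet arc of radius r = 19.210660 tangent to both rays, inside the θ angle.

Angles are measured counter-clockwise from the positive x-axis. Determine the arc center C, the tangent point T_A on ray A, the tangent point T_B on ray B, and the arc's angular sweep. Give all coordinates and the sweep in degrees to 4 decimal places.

bisector direction at 131.2510° = (-0.659359,0.751828)
center distance |VC| = r/sin(θ/2) = 19.210660/sin(83.4172°) = 19.338152
C = V + |VC|·bis = (-19.0632,-7.5401)
T_A = V + ((C−V)·d_A)·d_A = V + 2.2169·d_A = (-4.8243,-20.4359)
T_B = V + ((C−V)·d_B)·d_B = V + 2.2169·d_B = (-8.1357,-23.3401)
sweep = 180° − θ = 13.1656°

center=(-19.0632,-7.5401) T_A=(-4.8243,-20.4359) T_B=(-8.1357,-23.3401) sweep=13.1656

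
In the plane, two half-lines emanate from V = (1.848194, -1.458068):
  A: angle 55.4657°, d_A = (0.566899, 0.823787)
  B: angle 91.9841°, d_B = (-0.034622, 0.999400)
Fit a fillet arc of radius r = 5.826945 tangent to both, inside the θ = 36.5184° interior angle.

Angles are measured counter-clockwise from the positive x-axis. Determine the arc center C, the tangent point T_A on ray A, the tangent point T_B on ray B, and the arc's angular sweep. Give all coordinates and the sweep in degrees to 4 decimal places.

bisector direction at 73.7249° = (0.280250,0.959927)
center distance |VC| = r/sin(θ/2) = 5.826945/sin(18.2592°) = 18.597644
C = V + |VC|·bis = (7.0602,16.3943)
T_A = V + ((C−V)·d_A)·d_A = V + 17.6612·d_A = (11.8603,13.0910)
T_B = V + ((C−V)·d_B)·d_B = V + 17.6612·d_B = (1.2367,16.1926)
sweep = 180° − θ = 143.4816°

center=(7.0602,16.3943) T_A=(11.8603,13.0910) T_B=(1.2367,16.1926) sweep=143.4816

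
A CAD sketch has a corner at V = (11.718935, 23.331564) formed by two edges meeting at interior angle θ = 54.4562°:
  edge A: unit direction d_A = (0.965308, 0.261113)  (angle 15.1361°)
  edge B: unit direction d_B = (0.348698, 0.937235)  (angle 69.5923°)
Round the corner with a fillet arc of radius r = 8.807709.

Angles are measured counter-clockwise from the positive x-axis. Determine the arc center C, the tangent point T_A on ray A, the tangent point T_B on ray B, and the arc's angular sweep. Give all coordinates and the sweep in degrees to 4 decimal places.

bisector direction at 42.3642° = (0.738877,0.673841)
center distance |VC| = r/sin(θ/2) = 8.807709/sin(27.2281°) = 19.250389
C = V + |VC|·bis = (25.9426,36.3033)
T_A = V + ((C−V)·d_A)·d_A = V + 17.1173·d_A = (28.2424,27.8011)
T_B = V + ((C−V)·d_B)·d_B = V + 17.1173·d_B = (17.6877,39.3745)
sweep = 180° − θ = 125.5438°

center=(25.9426,36.3033) T_A=(28.2424,27.8011) T_B=(17.6877,39.3745) sweep=125.5438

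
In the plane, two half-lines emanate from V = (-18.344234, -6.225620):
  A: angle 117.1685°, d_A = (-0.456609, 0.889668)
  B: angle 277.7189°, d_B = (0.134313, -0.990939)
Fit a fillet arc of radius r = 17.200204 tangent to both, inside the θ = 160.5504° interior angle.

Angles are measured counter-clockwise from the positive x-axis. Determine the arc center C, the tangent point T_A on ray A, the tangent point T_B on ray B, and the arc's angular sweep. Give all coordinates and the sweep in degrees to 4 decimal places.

center=(-34.9927,-11.4569) T_A=(-19.6902,-3.6031) T_B=(-17.9483,-9.1467) sweep=19.4496

bisector direction at 197.4437° = (-0.954012,-0.299769)
center distance |VC| = r/sin(θ/2) = 17.200204/sin(80.2752°) = 17.450967
C = V + |VC|·bis = (-34.9927,-11.4569)
T_A = V + ((C−V)·d_A)·d_A = V + 2.9477·d_A = (-19.6902,-3.6031)
T_B = V + ((C−V)·d_B)·d_B = V + 2.9477·d_B = (-17.9483,-9.1467)
sweep = 180° − θ = 19.4496°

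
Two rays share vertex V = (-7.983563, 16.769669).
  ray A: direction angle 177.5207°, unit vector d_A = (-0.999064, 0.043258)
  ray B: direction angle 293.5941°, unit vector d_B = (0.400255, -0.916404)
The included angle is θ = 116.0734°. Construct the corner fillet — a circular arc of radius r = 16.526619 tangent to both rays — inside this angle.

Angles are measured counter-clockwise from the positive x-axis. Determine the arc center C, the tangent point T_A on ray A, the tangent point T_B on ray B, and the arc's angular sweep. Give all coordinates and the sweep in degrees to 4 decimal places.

bisector direction at 235.5574° = (-0.565580,-0.824693)
center distance |VC| = r/sin(θ/2) = 16.526619/sin(58.0367°) = 19.480039
C = V + |VC|·bis = (-19.0011,0.7046)
T_A = V + ((C−V)·d_A)·d_A = V + 10.3123·d_A = (-18.2862,17.2158)
T_B = V + ((C−V)·d_B)·d_B = V + 10.3123·d_B = (-3.8560,7.3195)
sweep = 180° − θ = 63.9266°

center=(-19.0011,0.7046) T_A=(-18.2862,17.2158) T_B=(-3.8560,7.3195) sweep=63.9266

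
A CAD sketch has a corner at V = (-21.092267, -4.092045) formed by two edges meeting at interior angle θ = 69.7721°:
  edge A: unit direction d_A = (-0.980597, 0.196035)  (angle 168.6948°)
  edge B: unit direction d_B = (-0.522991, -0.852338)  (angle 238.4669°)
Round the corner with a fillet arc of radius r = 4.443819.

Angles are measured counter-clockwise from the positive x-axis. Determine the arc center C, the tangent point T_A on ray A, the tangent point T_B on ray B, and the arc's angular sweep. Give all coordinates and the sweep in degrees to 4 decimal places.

center=(-28.2131,-7.2002) T_A=(-27.3420,-2.8426) T_B=(-24.4255,-9.5243) sweep=110.2279

bisector direction at 203.5808° = (-0.916496,-0.400043)
center distance |VC| = r/sin(θ/2) = 4.443819/sin(34.8860°) = 7.769646
C = V + |VC|·bis = (-28.2131,-7.2002)
T_A = V + ((C−V)·d_A)·d_A = V + 6.3734·d_A = (-27.3420,-2.8426)
T_B = V + ((C−V)·d_B)·d_B = V + 6.3734·d_B = (-24.4255,-9.5243)
sweep = 180° − θ = 110.2279°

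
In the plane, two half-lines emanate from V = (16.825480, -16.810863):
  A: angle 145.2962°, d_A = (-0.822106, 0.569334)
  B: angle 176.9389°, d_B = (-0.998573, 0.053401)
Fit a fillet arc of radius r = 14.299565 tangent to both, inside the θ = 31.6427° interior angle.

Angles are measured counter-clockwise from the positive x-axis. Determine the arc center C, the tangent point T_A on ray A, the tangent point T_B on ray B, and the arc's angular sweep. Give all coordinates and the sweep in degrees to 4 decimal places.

bisector direction at 161.1176° = (-0.946185,0.323628)
center distance |VC| = r/sin(θ/2) = 14.299565/sin(15.8214°) = 52.448757
C = V + |VC|·bis = (-32.8007,0.1630)
T_A = V + ((C−V)·d_A)·d_A = V + 50.4618·d_A = (-24.6595,11.9188)
T_B = V + ((C−V)·d_B)·d_B = V + 50.4618·d_B = (-33.5643,-14.1162)
sweep = 180° − θ = 148.3573°

center=(-32.8007,0.1630) T_A=(-24.6595,11.9188) T_B=(-33.5643,-14.1162) sweep=148.3573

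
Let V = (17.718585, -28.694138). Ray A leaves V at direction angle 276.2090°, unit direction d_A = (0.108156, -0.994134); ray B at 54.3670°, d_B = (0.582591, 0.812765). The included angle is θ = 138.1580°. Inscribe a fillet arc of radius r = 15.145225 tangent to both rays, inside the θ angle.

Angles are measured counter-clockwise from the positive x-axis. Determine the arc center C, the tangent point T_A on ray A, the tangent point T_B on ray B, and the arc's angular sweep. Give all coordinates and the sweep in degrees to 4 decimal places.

bisector direction at 345.2880° = (0.967215,-0.253961)
center distance |VC| = r/sin(θ/2) = 15.145225/sin(69.0790°) = 16.214166
C = V + |VC|·bis = (33.4012,-32.8119)
T_A = V + ((C−V)·d_A)·d_A = V + 5.7898·d_A = (18.3448,-34.4499)
T_B = V + ((C−V)·d_B)·d_B = V + 5.7898·d_B = (21.0916,-23.9884)
sweep = 180° − θ = 41.8420°

center=(33.4012,-32.8119) T_A=(18.3448,-34.4499) T_B=(21.0916,-23.9884) sweep=41.8420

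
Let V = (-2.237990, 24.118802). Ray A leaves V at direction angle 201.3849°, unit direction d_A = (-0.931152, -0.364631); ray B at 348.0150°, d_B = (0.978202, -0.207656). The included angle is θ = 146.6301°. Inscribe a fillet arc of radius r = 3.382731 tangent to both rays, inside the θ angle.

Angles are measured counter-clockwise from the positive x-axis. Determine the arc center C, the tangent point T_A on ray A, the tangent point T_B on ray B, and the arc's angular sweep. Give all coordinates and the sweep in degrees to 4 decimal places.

center=(-1.9486,20.5993) T_A=(-3.1821,23.7491) T_B=(-1.2462,23.9083) sweep=33.3699

bisector direction at 274.7000° = (0.081938,-0.996637)
center distance |VC| = r/sin(θ/2) = 3.382731/sin(73.3150°) = 3.531411
C = V + |VC|·bis = (-1.9486,20.5993)
T_A = V + ((C−V)·d_A)·d_A = V + 1.0139·d_A = (-3.1821,23.7491)
T_B = V + ((C−V)·d_B)·d_B = V + 1.0139·d_B = (-1.2462,23.9083)
sweep = 180° − θ = 33.3699°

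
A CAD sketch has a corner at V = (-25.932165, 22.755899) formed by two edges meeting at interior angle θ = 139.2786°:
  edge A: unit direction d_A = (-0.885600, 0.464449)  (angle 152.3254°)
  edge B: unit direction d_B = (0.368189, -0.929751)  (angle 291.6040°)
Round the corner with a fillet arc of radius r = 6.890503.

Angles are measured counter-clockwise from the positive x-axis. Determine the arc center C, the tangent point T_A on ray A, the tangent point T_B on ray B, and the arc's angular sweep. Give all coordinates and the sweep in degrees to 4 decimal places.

bisector direction at 221.9647° = (-0.743557,-0.668673)
center distance |VC| = r/sin(θ/2) = 6.890503/sin(69.6393°) = 7.349706
C = V + |VC|·bis = (-31.3971,17.8414)
T_A = V + ((C−V)·d_A)·d_A = V + 2.5572·d_A = (-28.1968,23.9436)
T_B = V + ((C−V)·d_B)·d_B = V + 2.5572·d_B = (-24.9906,20.3784)
sweep = 180° − θ = 40.7214°

center=(-31.3971,17.8414) T_A=(-28.1968,23.9436) T_B=(-24.9906,20.3784) sweep=40.7214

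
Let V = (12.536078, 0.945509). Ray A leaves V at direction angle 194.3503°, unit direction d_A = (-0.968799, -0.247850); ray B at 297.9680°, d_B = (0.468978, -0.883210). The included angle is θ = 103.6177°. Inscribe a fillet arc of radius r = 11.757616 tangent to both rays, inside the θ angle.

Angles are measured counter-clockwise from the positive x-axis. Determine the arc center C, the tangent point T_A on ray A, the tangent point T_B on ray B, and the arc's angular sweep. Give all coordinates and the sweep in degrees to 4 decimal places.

center=(6.4894,-12.7377) T_A=(3.5753,-1.3469) T_B=(16.8738,-7.2236) sweep=76.3823

bisector direction at 246.1592° = (-0.404198,-0.914672)
center distance |VC| = r/sin(θ/2) = 11.757616/sin(51.8088°) = 14.959705
C = V + |VC|·bis = (6.4894,-12.7377)
T_A = V + ((C−V)·d_A)·d_A = V + 9.2494·d_A = (3.5753,-1.3469)
T_B = V + ((C−V)·d_B)·d_B = V + 9.2494·d_B = (16.8738,-7.2236)
sweep = 180° − θ = 76.3823°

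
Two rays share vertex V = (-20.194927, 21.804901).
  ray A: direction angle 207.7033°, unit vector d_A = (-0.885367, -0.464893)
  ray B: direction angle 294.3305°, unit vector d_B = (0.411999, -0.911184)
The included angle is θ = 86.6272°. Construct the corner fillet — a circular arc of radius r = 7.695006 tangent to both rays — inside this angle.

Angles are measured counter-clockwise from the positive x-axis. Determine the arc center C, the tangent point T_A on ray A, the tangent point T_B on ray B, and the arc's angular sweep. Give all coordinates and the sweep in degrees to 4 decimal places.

bisector direction at 251.0169° = (-0.325289,-0.945615)
center distance |VC| = r/sin(θ/2) = 7.695006/sin(43.3136°) = 11.217356
C = V + |VC|·bis = (-23.8438,11.1976)
T_A = V + ((C−V)·d_A)·d_A = V + 8.1619·d_A = (-27.4212,18.0105)
T_B = V + ((C−V)·d_B)·d_B = V + 8.1619·d_B = (-16.8322,14.3679)
sweep = 180° − θ = 93.3728°

center=(-23.8438,11.1976) T_A=(-27.4212,18.0105) T_B=(-16.8322,14.3679) sweep=93.3728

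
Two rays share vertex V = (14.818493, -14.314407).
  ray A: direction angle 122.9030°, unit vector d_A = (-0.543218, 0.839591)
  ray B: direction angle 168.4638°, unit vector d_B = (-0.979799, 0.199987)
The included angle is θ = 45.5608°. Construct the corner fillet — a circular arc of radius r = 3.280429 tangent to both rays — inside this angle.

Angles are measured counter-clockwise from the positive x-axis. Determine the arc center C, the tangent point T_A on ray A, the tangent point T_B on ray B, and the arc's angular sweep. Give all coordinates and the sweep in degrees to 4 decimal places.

bisector direction at 145.6834° = (-0.825935,0.563765)
center distance |VC| = r/sin(θ/2) = 3.280429/sin(22.7804°) = 8.472178
C = V + |VC|·bis = (7.8210,-9.5381)
T_A = V + ((C−V)·d_A)·d_A = V + 7.8113·d_A = (10.5752,-7.7561)
T_B = V + ((C−V)·d_B)·d_B = V + 7.8113·d_B = (7.1650,-12.7522)
sweep = 180° − θ = 134.4392°

center=(7.8210,-9.5381) T_A=(10.5752,-7.7561) T_B=(7.1650,-12.7522) sweep=134.4392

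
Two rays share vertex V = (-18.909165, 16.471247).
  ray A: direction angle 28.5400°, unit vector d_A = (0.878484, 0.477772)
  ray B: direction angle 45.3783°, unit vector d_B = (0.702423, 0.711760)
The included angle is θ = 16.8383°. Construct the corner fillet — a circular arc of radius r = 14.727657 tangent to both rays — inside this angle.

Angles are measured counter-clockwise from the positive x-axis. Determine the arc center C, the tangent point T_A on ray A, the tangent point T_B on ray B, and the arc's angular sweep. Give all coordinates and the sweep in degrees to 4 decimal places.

center=(61.4682,76.9501) T_A=(68.5047,64.0121) T_B=(50.9857,87.2952) sweep=163.1617

bisector direction at 36.9592° = (0.799064,0.601245)
center distance |VC| = r/sin(θ/2) = 14.727657/sin(8.4192°) = 100.589361
C = V + |VC|·bis = (61.4682,76.9501)
T_A = V + ((C−V)·d_A)·d_A = V + 99.5054·d_A = (68.5047,64.0121)
T_B = V + ((C−V)·d_B)·d_B = V + 99.5054·d_B = (50.9857,87.2952)
sweep = 180° − θ = 163.1617°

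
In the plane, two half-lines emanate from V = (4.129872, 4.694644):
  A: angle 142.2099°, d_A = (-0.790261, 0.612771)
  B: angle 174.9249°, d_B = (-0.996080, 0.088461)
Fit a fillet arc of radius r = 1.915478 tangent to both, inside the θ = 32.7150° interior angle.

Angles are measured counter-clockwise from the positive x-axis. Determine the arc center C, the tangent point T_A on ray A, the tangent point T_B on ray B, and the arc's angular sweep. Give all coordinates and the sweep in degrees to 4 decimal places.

center=(-2.2012,7.1799) T_A=(-1.0275,8.6936) T_B=(-2.3706,5.2720) sweep=147.2850

bisector direction at 158.5674° = (-0.930848,0.365406)
center distance |VC| = r/sin(θ/2) = 1.915478/sin(16.3575°) = 6.801404
C = V + |VC|·bis = (-2.2012,7.1799)
T_A = V + ((C−V)·d_A)·d_A = V + 6.5261·d_A = (-1.0275,8.6936)
T_B = V + ((C−V)·d_B)·d_B = V + 6.5261·d_B = (-2.3706,5.2720)
sweep = 180° − θ = 147.2850°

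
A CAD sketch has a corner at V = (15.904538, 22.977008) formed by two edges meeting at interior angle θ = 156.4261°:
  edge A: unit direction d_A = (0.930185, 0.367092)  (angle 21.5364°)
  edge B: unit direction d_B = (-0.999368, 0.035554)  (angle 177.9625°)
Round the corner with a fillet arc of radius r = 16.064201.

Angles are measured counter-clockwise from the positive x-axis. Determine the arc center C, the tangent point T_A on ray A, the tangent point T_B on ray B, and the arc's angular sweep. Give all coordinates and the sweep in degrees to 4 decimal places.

center=(13.1256,39.1502) T_A=(19.0227,24.2076) T_B=(12.5545,23.0962) sweep=23.5739

bisector direction at 99.7494° = (-0.169340,0.985558)
center distance |VC| = r/sin(θ/2) = 16.064201/sin(78.2130°) = 16.410228
C = V + |VC|·bis = (13.1256,39.1502)
T_A = V + ((C−V)·d_A)·d_A = V + 3.3522·d_A = (19.0227,24.2076)
T_B = V + ((C−V)·d_B)·d_B = V + 3.3522·d_B = (12.5545,23.0962)
sweep = 180° − θ = 23.5739°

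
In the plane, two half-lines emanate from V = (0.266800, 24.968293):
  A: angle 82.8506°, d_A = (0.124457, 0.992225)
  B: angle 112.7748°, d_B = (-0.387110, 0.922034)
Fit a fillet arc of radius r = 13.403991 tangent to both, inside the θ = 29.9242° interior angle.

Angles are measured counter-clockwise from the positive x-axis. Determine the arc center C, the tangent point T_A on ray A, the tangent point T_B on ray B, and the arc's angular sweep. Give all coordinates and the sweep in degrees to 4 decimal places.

bisector direction at 97.8127° = (-0.135935,0.990718)
center distance |VC| = r/sin(θ/2) = 13.403991/sin(14.9621°) = 51.917222
C = V + |VC|·bis = (-6.7906,76.4036)
T_A = V + ((C−V)·d_A)·d_A = V + 50.1571·d_A = (6.5092,74.7354)
T_B = V + ((C−V)·d_B)·d_B = V + 50.1571·d_B = (-19.1495,71.2148)
sweep = 180° − θ = 150.0758°

center=(-6.7906,76.4036) T_A=(6.5092,74.7354) T_B=(-19.1495,71.2148) sweep=150.0758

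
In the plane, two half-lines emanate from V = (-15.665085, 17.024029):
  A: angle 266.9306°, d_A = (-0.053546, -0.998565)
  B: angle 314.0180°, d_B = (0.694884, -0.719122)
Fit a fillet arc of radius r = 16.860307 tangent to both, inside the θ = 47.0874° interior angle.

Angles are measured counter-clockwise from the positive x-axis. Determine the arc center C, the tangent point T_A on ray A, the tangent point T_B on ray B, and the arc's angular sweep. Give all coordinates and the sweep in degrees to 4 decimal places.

bisector direction at 290.4743° = (0.349787,-0.936829)
center distance |VC| = r/sin(θ/2) = 16.860307/sin(23.5437°) = 42.208973
C = V + |VC|·bis = (-0.9009,-22.5186)
T_A = V + ((C−V)·d_A)·d_A = V + 38.6953·d_A = (-17.7370,-21.6158)
T_B = V + ((C−V)·d_B)·d_B = V + 38.6953·d_B = (11.2237,-10.8026)
sweep = 180° − θ = 132.9126°

center=(-0.9009,-22.5186) T_A=(-17.7370,-21.6158) T_B=(11.2237,-10.8026) sweep=132.9126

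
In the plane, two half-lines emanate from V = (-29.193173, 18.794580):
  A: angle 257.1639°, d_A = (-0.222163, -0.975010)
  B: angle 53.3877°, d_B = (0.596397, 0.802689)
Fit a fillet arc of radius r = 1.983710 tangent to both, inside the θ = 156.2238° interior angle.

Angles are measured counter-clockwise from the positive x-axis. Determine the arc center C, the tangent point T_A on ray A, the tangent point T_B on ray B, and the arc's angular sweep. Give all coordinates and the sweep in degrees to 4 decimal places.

center=(-27.3518,17.9467) T_A=(-29.2859,18.3874) T_B=(-28.9441,19.1298) sweep=23.7762

bisector direction at 335.2758° = (0.908332,-0.418251)
center distance |VC| = r/sin(θ/2) = 1.983710/sin(78.1119°) = 2.027190
C = V + |VC|·bis = (-27.3518,17.9467)
T_A = V + ((C−V)·d_A)·d_A = V + 0.4176·d_A = (-29.2859,18.3874)
T_B = V + ((C−V)·d_B)·d_B = V + 0.4176·d_B = (-28.9441,19.1298)
sweep = 180° − θ = 23.7762°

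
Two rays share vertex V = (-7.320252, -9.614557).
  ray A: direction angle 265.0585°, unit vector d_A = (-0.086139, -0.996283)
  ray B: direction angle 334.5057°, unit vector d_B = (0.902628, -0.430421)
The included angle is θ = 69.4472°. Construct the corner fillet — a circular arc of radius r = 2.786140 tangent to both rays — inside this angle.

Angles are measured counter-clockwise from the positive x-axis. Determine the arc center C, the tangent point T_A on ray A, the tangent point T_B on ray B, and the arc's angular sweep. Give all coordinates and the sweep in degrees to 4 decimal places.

center=(-4.8908,-13.8598) T_A=(-7.6665,-13.6198) T_B=(-3.6915,-11.3449) sweep=110.5528

bisector direction at 299.7821° = (0.496703,-0.867921)
center distance |VC| = r/sin(θ/2) = 2.786140/sin(34.7236°) = 4.891242
C = V + |VC|·bis = (-4.8908,-13.8598)
T_A = V + ((C−V)·d_A)·d_A = V + 4.0202·d_A = (-7.6665,-13.6198)
T_B = V + ((C−V)·d_B)·d_B = V + 4.0202·d_B = (-3.6915,-11.3449)
sweep = 180° − θ = 110.5528°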